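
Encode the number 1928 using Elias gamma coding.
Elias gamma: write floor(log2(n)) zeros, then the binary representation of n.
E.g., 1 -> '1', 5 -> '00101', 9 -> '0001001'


num_bits = floor(log2(1928)) + 1 = 11
leading_zeros = num_bits - 1 = 10
binary(1928) = 11110001000

Elias gamma(1928) = '0000000000' + '11110001000' = 000000000011110001000 (21 bits)


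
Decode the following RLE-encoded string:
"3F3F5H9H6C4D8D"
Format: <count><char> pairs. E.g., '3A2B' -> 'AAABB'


Expanding each <count><char> pair:
  3F -> 'FFF'
  3F -> 'FFF'
  5H -> 'HHHHH'
  9H -> 'HHHHHHHHH'
  6C -> 'CCCCCC'
  4D -> 'DDDD'
  8D -> 'DDDDDDDD'

Decoded = FFFFFFHHHHHHHHHHHHHHCCCCCCDDDDDDDDDDDD


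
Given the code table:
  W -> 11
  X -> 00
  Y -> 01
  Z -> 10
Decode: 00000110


Decoding:
00 -> X
00 -> X
01 -> Y
10 -> Z


Result: XXYZ


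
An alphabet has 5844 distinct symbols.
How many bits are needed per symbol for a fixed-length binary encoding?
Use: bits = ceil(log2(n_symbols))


log2(5844) = 12.5127
Bracket: 2^12 = 4096 < 5844 <= 2^13 = 8192
So ceil(log2(5844)) = 13

bits = ceil(log2(5844)) = ceil(12.5127) = 13 bits


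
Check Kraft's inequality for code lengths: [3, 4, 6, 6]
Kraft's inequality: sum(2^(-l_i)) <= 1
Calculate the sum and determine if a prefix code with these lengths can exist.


Sum = 2^(-3) + 2^(-4) + 2^(-6) + 2^(-6)
    = 0.125 + 0.0625 + 0.015625 + 0.015625
    = 14/64 = 0.21875
Since 0.21875 <= 1, Kraft's inequality IS satisfied.
A prefix code with these lengths CAN exist.

Kraft sum = 0.21875. Satisfied.


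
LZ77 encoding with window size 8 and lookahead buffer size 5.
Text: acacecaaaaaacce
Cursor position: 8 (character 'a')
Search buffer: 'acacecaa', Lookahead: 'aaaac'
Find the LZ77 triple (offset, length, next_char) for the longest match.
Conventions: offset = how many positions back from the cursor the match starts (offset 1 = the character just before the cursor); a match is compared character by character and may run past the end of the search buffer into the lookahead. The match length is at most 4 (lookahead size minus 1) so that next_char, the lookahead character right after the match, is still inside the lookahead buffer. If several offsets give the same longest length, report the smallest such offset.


Try each offset into the search buffer:
  offset=1 (pos 7, char 'a'): match length 4
  offset=2 (pos 6, char 'a'): match length 4
  offset=3 (pos 5, char 'c'): match length 0
  offset=4 (pos 4, char 'e'): match length 0
  offset=5 (pos 3, char 'c'): match length 0
  offset=6 (pos 2, char 'a'): match length 1
  offset=7 (pos 1, char 'c'): match length 0
  offset=8 (pos 0, char 'a'): match length 1
Longest match has length 4, found at offsets 1, 2; take the smallest, offset 1.
next_char = character at position 8 + 4 = 12 -> 'c'

Best match: offset=1, length=4 (matching 'aaaa' starting at position 7)
LZ77 triple: (1, 4, 'c')


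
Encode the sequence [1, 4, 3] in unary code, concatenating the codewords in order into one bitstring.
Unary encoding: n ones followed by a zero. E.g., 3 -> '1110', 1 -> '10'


Encode each number as n ones followed by a terminating 0:
  1 -> 10 (2 bits)
  4 -> 11110 (5 bits)
  3 -> 1110 (4 bits)
Total length = 2 + 5 + 4 = 11 bits.

Unary([1, 4, 3]) = 10111101110 (11 bits)


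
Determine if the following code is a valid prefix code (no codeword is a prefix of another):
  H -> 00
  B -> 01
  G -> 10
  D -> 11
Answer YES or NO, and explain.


Checking each pair (does one codeword prefix another?):
  H='00' vs B='01': no prefix
  H='00' vs G='10': no prefix
  H='00' vs D='11': no prefix
  B='01' vs H='00': no prefix
  B='01' vs G='10': no prefix
  B='01' vs D='11': no prefix
  G='10' vs H='00': no prefix
  G='10' vs B='01': no prefix
  G='10' vs D='11': no prefix
  D='11' vs H='00': no prefix
  D='11' vs B='01': no prefix
  D='11' vs G='10': no prefix
No violation found over all pairs.

YES -- this is a valid prefix code. No codeword is a prefix of any other codeword.


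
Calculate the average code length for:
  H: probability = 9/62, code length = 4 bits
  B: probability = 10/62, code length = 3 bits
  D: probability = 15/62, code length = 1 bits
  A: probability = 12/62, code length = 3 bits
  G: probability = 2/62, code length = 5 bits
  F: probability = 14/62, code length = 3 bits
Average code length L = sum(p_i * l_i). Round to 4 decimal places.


Weighted contributions p_i * l_i:
  H: (9/62) * 4 = 36/62
  B: (10/62) * 3 = 30/62
  D: (15/62) * 1 = 15/62
  A: (12/62) * 3 = 36/62
  G: (2/62) * 5 = 10/62
  F: (14/62) * 3 = 42/62
Sum = (36 + 30 + 15 + 36 + 10 + 42)/62 = 169/62

L = 169/62 = 2.7258 bits/symbol


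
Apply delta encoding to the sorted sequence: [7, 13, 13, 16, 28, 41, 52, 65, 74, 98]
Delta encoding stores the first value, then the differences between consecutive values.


First value: 7
Deltas:
  13 - 7 = 6
  13 - 13 = 0
  16 - 13 = 3
  28 - 16 = 12
  41 - 28 = 13
  52 - 41 = 11
  65 - 52 = 13
  74 - 65 = 9
  98 - 74 = 24


Delta encoded: [7, 6, 0, 3, 12, 13, 11, 13, 9, 24]


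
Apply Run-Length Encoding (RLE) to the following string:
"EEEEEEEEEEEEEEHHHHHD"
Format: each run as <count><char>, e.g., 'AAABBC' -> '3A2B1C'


Scanning runs left to right:
  i=0: run of 'E' x 14 -> '14E'
  i=14: run of 'H' x 5 -> '5H'
  i=19: run of 'D' x 1 -> '1D'

RLE = 14E5H1D


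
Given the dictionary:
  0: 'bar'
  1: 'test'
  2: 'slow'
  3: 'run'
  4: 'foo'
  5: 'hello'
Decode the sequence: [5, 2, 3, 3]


Look up each index in the dictionary:
  5 -> 'hello'
  2 -> 'slow'
  3 -> 'run'
  3 -> 'run'

Decoded: "hello slow run run"


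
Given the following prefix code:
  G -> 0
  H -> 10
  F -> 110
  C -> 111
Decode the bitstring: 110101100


Decoding step by step:
Bits 110 -> F
Bits 10 -> H
Bits 110 -> F
Bits 0 -> G


Decoded message: FHFG


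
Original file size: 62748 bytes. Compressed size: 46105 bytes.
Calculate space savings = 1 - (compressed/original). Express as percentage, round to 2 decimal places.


ratio = compressed/original = 46105/62748 = 0.734764
savings = 1 - ratio = 1 - 0.734764 = 0.265236
as a percentage: 0.265236 * 100 = 26.52%

Space savings = 1 - 46105/62748 = 26.52%


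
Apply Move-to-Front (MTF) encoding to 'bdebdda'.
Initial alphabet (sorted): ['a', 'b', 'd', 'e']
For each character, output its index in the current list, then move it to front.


MTF encoding:
'b': index 1 in ['a', 'b', 'd', 'e'] -> ['b', 'a', 'd', 'e']
'd': index 2 in ['b', 'a', 'd', 'e'] -> ['d', 'b', 'a', 'e']
'e': index 3 in ['d', 'b', 'a', 'e'] -> ['e', 'd', 'b', 'a']
'b': index 2 in ['e', 'd', 'b', 'a'] -> ['b', 'e', 'd', 'a']
'd': index 2 in ['b', 'e', 'd', 'a'] -> ['d', 'b', 'e', 'a']
'd': index 0 in ['d', 'b', 'e', 'a'] -> ['d', 'b', 'e', 'a']
'a': index 3 in ['d', 'b', 'e', 'a'] -> ['a', 'd', 'b', 'e']


Output: [1, 2, 3, 2, 2, 0, 3]


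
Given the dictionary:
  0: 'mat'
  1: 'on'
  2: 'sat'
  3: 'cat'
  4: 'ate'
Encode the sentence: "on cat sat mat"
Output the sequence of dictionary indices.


Look up each word in the dictionary:
  'on' -> 1
  'cat' -> 3
  'sat' -> 2
  'mat' -> 0

Encoded: [1, 3, 2, 0]


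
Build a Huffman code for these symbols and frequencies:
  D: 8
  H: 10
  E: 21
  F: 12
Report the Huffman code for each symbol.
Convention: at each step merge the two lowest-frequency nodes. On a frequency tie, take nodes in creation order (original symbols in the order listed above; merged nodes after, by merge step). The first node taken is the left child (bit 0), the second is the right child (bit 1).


Huffman tree construction:
Step 1: Merge D(8) + H(10) = 18
Step 2: Merge F(12) + (D+H)(18) = 30
Step 3: Merge E(21) + (F+(D+H))(30) = 51
Read each symbol's code off the tree from the root (left child = 0, right child = 1).

Codes:
  D: 110 (length 3)
  H: 111 (length 3)
  E: 0 (length 1)
  F: 10 (length 2)
Average code length: 99/51 = 1.9412 bits/symbol


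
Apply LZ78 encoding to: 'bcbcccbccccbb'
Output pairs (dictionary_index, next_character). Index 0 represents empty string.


LZ78 encoding steps:
Dictionary: {0: ''}
Step 1: w='' (idx 0), next='b' -> output (0, 'b'), add 'b' as idx 1
Step 2: w='' (idx 0), next='c' -> output (0, 'c'), add 'c' as idx 2
Step 3: w='b' (idx 1), next='c' -> output (1, 'c'), add 'bc' as idx 3
Step 4: w='c' (idx 2), next='c' -> output (2, 'c'), add 'cc' as idx 4
Step 5: w='bc' (idx 3), next='c' -> output (3, 'c'), add 'bcc' as idx 5
Step 6: w='cc' (idx 4), next='b' -> output (4, 'b'), add 'ccb' as idx 6
Step 7: w='b' (idx 1), end of input -> output (1, '')


Encoded: [(0, 'b'), (0, 'c'), (1, 'c'), (2, 'c'), (3, 'c'), (4, 'b'), (1, '')]


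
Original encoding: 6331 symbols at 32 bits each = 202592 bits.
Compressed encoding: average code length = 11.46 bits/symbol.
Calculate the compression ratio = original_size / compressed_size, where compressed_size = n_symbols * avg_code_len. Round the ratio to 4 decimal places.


original_size = n_symbols * orig_bits = 6331 * 32 = 202592 bits
compressed_size = n_symbols * avg_code_len = 6331 * 11.46 = 72553.26 bits
ratio = original_size / compressed_size = 202592 / 72553.26 = 2.7923

Compression ratio = 2.7923


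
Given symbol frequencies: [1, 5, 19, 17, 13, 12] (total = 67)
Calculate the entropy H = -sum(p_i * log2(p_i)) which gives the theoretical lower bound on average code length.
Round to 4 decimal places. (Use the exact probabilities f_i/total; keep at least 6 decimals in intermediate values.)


Per-symbol terms -p_i * log2(p_i) with p_i = f_i/67:
  p = 1/67 = 0.014925: log2(p) = -6.066089, -p*log2(p) = 0.090539
  p = 5/67 = 0.074627: log2(p) = -3.744161, -p*log2(p) = 0.279415
  p = 19/67 = 0.283582: log2(p) = -1.818162, -p*log2(p) = 0.515598
  p = 17/67 = 0.253731: log2(p) = -1.978626, -p*log2(p) = 0.502040
  p = 13/67 = 0.194030: log2(p) = -2.365649, -p*log2(p) = 0.459007
  p = 12/67 = 0.179104: log2(p) = -2.481127, -p*log2(p) = 0.444381
H = 0.090539 + 0.279415 + 0.515598 + 0.502040 + 0.459007 + 0.444381 = 2.290980

H = 2.291 bits/symbol


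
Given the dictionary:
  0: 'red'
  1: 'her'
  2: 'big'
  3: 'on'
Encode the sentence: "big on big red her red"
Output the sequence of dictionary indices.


Look up each word in the dictionary:
  'big' -> 2
  'on' -> 3
  'big' -> 2
  'red' -> 0
  'her' -> 1
  'red' -> 0

Encoded: [2, 3, 2, 0, 1, 0]


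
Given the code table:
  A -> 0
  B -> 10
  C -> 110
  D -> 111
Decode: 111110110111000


Decoding:
111 -> D
110 -> C
110 -> C
111 -> D
0 -> A
0 -> A
0 -> A


Result: DCCDAAA


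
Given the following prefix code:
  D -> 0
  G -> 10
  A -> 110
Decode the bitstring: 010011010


Decoding step by step:
Bits 0 -> D
Bits 10 -> G
Bits 0 -> D
Bits 110 -> A
Bits 10 -> G


Decoded message: DGDAG


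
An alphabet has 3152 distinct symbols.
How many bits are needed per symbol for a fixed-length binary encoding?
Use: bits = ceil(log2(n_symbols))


log2(3152) = 11.6221
Bracket: 2^11 = 2048 < 3152 <= 2^12 = 4096
So ceil(log2(3152)) = 12

bits = ceil(log2(3152)) = ceil(11.6221) = 12 bits


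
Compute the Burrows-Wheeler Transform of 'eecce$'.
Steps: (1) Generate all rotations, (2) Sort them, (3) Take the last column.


Rotations (sorted):
  0: $eecce -> last char: e
  1: cce$ee -> last char: e
  2: ce$eec -> last char: c
  3: e$eecc -> last char: c
  4: ecce$e -> last char: e
  5: eecce$ -> last char: $


BWT = eecce$


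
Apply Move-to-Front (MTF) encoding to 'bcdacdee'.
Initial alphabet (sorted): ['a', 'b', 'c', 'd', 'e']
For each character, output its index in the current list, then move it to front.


MTF encoding:
'b': index 1 in ['a', 'b', 'c', 'd', 'e'] -> ['b', 'a', 'c', 'd', 'e']
'c': index 2 in ['b', 'a', 'c', 'd', 'e'] -> ['c', 'b', 'a', 'd', 'e']
'd': index 3 in ['c', 'b', 'a', 'd', 'e'] -> ['d', 'c', 'b', 'a', 'e']
'a': index 3 in ['d', 'c', 'b', 'a', 'e'] -> ['a', 'd', 'c', 'b', 'e']
'c': index 2 in ['a', 'd', 'c', 'b', 'e'] -> ['c', 'a', 'd', 'b', 'e']
'd': index 2 in ['c', 'a', 'd', 'b', 'e'] -> ['d', 'c', 'a', 'b', 'e']
'e': index 4 in ['d', 'c', 'a', 'b', 'e'] -> ['e', 'd', 'c', 'a', 'b']
'e': index 0 in ['e', 'd', 'c', 'a', 'b'] -> ['e', 'd', 'c', 'a', 'b']


Output: [1, 2, 3, 3, 2, 2, 4, 0]


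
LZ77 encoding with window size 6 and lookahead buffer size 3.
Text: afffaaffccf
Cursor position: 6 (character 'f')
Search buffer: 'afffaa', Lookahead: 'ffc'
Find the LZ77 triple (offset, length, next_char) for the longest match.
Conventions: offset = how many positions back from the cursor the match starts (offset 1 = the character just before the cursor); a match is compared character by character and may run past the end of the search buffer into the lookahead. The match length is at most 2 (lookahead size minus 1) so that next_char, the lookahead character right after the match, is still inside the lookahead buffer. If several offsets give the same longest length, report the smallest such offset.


Try each offset into the search buffer:
  offset=1 (pos 5, char 'a'): match length 0
  offset=2 (pos 4, char 'a'): match length 0
  offset=3 (pos 3, char 'f'): match length 1
  offset=4 (pos 2, char 'f'): match length 2
  offset=5 (pos 1, char 'f'): match length 2
  offset=6 (pos 0, char 'a'): match length 0
Longest match has length 2, found at offsets 4, 5; take the smallest, offset 4.
next_char = character at position 6 + 2 = 8 -> 'c'

Best match: offset=4, length=2 (matching 'ff' starting at position 2)
LZ77 triple: (4, 2, 'c')


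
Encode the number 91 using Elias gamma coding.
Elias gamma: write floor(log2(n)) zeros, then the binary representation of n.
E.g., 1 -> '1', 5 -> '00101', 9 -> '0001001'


num_bits = floor(log2(91)) + 1 = 7
leading_zeros = num_bits - 1 = 6
binary(91) = 1011011

Elias gamma(91) = '000000' + '1011011' = 0000001011011 (13 bits)


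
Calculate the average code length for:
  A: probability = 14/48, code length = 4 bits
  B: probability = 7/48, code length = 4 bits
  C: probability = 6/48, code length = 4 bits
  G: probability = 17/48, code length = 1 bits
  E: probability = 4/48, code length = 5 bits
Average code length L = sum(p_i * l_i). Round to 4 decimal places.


Weighted contributions p_i * l_i:
  A: (14/48) * 4 = 56/48
  B: (7/48) * 4 = 28/48
  C: (6/48) * 4 = 24/48
  G: (17/48) * 1 = 17/48
  E: (4/48) * 5 = 20/48
Sum = (56 + 28 + 24 + 17 + 20)/48 = 145/48

L = 145/48 = 3.0208 bits/symbol


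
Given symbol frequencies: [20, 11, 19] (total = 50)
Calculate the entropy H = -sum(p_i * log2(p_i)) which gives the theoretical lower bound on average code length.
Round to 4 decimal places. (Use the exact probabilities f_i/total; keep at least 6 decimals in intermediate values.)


Per-symbol terms -p_i * log2(p_i) with p_i = f_i/50:
  p = 20/50 = 0.400000: log2(p) = -1.321928, -p*log2(p) = 0.528771
  p = 11/50 = 0.220000: log2(p) = -2.184425, -p*log2(p) = 0.480573
  p = 19/50 = 0.380000: log2(p) = -1.395929, -p*log2(p) = 0.530453
H = 0.528771 + 0.480573 + 0.530453 = 1.539797

H = 1.5398 bits/symbol


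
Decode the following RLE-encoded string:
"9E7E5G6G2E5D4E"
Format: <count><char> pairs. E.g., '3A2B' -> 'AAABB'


Expanding each <count><char> pair:
  9E -> 'EEEEEEEEE'
  7E -> 'EEEEEEE'
  5G -> 'GGGGG'
  6G -> 'GGGGGG'
  2E -> 'EE'
  5D -> 'DDDDD'
  4E -> 'EEEE'

Decoded = EEEEEEEEEEEEEEEEGGGGGGGGGGGEEDDDDDEEEE


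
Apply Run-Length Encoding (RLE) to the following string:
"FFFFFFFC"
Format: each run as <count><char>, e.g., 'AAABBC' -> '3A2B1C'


Scanning runs left to right:
  i=0: run of 'F' x 7 -> '7F'
  i=7: run of 'C' x 1 -> '1C'

RLE = 7F1C


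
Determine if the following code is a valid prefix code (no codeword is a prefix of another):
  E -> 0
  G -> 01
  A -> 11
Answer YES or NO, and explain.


Checking each pair (does one codeword prefix another?):
  E='0' vs G='01': prefix -- VIOLATION

NO -- this is NOT a valid prefix code. E (0) is a prefix of G (01).


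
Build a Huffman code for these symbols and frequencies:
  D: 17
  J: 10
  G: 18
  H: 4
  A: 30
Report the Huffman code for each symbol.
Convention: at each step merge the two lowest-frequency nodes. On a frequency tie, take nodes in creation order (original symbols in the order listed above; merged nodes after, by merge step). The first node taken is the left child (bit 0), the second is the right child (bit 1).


Huffman tree construction:
Step 1: Merge H(4) + J(10) = 14
Step 2: Merge (H+J)(14) + D(17) = 31
Step 3: Merge G(18) + A(30) = 48
Step 4: Merge ((H+J)+D)(31) + (G+A)(48) = 79
Read each symbol's code off the tree from the root (left child = 0, right child = 1).

Codes:
  D: 01 (length 2)
  J: 001 (length 3)
  G: 10 (length 2)
  H: 000 (length 3)
  A: 11 (length 2)
Average code length: 172/79 = 2.1772 bits/symbol


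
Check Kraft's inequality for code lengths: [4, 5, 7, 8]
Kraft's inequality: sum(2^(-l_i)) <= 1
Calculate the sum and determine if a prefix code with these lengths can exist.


Sum = 2^(-4) + 2^(-5) + 2^(-7) + 2^(-8)
    = 0.0625 + 0.03125 + 0.0078125 + 0.00390625
    = 27/256 = 0.10546875
Since 0.10546875 <= 1, Kraft's inequality IS satisfied.
A prefix code with these lengths CAN exist.

Kraft sum = 0.10546875. Satisfied.


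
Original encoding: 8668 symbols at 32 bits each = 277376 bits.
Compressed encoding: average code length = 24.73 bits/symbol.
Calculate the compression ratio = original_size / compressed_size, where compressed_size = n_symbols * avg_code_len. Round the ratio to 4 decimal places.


original_size = n_symbols * orig_bits = 8668 * 32 = 277376 bits
compressed_size = n_symbols * avg_code_len = 8668 * 24.73 = 214359.64 bits
ratio = original_size / compressed_size = 277376 / 214359.64 = 1.294

Compression ratio = 1.294


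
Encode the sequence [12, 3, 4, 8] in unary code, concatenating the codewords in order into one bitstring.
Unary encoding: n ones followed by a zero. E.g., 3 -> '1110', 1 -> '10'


Encode each number as n ones followed by a terminating 0:
  12 -> 1111111111110 (13 bits)
  3 -> 1110 (4 bits)
  4 -> 11110 (5 bits)
  8 -> 111111110 (9 bits)
Total length = 13 + 4 + 5 + 9 = 31 bits.

Unary([12, 3, 4, 8]) = 1111111111110111011110111111110 (31 bits)


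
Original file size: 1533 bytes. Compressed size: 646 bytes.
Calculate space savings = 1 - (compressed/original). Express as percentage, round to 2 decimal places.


ratio = compressed/original = 646/1533 = 0.421396
savings = 1 - ratio = 1 - 0.421396 = 0.578604
as a percentage: 0.578604 * 100 = 57.86%

Space savings = 1 - 646/1533 = 57.86%


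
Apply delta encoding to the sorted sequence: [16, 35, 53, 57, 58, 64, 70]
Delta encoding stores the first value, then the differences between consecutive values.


First value: 16
Deltas:
  35 - 16 = 19
  53 - 35 = 18
  57 - 53 = 4
  58 - 57 = 1
  64 - 58 = 6
  70 - 64 = 6


Delta encoded: [16, 19, 18, 4, 1, 6, 6]


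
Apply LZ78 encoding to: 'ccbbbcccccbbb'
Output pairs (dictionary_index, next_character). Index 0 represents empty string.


LZ78 encoding steps:
Dictionary: {0: ''}
Step 1: w='' (idx 0), next='c' -> output (0, 'c'), add 'c' as idx 1
Step 2: w='c' (idx 1), next='b' -> output (1, 'b'), add 'cb' as idx 2
Step 3: w='' (idx 0), next='b' -> output (0, 'b'), add 'b' as idx 3
Step 4: w='b' (idx 3), next='c' -> output (3, 'c'), add 'bc' as idx 4
Step 5: w='c' (idx 1), next='c' -> output (1, 'c'), add 'cc' as idx 5
Step 6: w='cc' (idx 5), next='b' -> output (5, 'b'), add 'ccb' as idx 6
Step 7: w='b' (idx 3), next='b' -> output (3, 'b'), add 'bb' as idx 7


Encoded: [(0, 'c'), (1, 'b'), (0, 'b'), (3, 'c'), (1, 'c'), (5, 'b'), (3, 'b')]


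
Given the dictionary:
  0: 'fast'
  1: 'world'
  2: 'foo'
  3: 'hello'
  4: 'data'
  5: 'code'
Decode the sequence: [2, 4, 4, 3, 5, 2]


Look up each index in the dictionary:
  2 -> 'foo'
  4 -> 'data'
  4 -> 'data'
  3 -> 'hello'
  5 -> 'code'
  2 -> 'foo'

Decoded: "foo data data hello code foo"


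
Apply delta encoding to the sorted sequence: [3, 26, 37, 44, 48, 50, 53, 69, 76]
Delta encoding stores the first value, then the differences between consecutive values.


First value: 3
Deltas:
  26 - 3 = 23
  37 - 26 = 11
  44 - 37 = 7
  48 - 44 = 4
  50 - 48 = 2
  53 - 50 = 3
  69 - 53 = 16
  76 - 69 = 7


Delta encoded: [3, 23, 11, 7, 4, 2, 3, 16, 7]


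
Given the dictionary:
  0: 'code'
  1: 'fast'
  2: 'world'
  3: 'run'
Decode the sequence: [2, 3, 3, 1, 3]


Look up each index in the dictionary:
  2 -> 'world'
  3 -> 'run'
  3 -> 'run'
  1 -> 'fast'
  3 -> 'run'

Decoded: "world run run fast run"


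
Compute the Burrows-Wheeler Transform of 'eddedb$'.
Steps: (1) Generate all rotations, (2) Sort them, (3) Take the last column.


Rotations (sorted):
  0: $eddedb -> last char: b
  1: b$edded -> last char: d
  2: db$edde -> last char: e
  3: ddedb$e -> last char: e
  4: dedb$ed -> last char: d
  5: edb$edd -> last char: d
  6: eddedb$ -> last char: $


BWT = bdeedd$


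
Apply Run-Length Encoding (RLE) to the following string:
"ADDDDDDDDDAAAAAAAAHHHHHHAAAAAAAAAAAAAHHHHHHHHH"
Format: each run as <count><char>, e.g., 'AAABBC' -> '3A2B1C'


Scanning runs left to right:
  i=0: run of 'A' x 1 -> '1A'
  i=1: run of 'D' x 9 -> '9D'
  i=10: run of 'A' x 8 -> '8A'
  i=18: run of 'H' x 6 -> '6H'
  i=24: run of 'A' x 13 -> '13A'
  i=37: run of 'H' x 9 -> '9H'

RLE = 1A9D8A6H13A9H


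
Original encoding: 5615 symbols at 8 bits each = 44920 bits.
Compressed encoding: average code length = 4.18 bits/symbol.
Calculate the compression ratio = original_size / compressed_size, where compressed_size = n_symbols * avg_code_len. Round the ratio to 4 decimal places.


original_size = n_symbols * orig_bits = 5615 * 8 = 44920 bits
compressed_size = n_symbols * avg_code_len = 5615 * 4.18 = 23470.7 bits
ratio = original_size / compressed_size = 44920 / 23470.7 = 1.9139

Compression ratio = 1.9139


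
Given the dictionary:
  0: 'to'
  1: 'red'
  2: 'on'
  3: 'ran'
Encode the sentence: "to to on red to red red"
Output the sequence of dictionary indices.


Look up each word in the dictionary:
  'to' -> 0
  'to' -> 0
  'on' -> 2
  'red' -> 1
  'to' -> 0
  'red' -> 1
  'red' -> 1

Encoded: [0, 0, 2, 1, 0, 1, 1]


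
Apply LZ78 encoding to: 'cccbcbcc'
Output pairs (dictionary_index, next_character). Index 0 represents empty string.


LZ78 encoding steps:
Dictionary: {0: ''}
Step 1: w='' (idx 0), next='c' -> output (0, 'c'), add 'c' as idx 1
Step 2: w='c' (idx 1), next='c' -> output (1, 'c'), add 'cc' as idx 2
Step 3: w='' (idx 0), next='b' -> output (0, 'b'), add 'b' as idx 3
Step 4: w='c' (idx 1), next='b' -> output (1, 'b'), add 'cb' as idx 4
Step 5: w='cc' (idx 2), end of input -> output (2, '')


Encoded: [(0, 'c'), (1, 'c'), (0, 'b'), (1, 'b'), (2, '')]


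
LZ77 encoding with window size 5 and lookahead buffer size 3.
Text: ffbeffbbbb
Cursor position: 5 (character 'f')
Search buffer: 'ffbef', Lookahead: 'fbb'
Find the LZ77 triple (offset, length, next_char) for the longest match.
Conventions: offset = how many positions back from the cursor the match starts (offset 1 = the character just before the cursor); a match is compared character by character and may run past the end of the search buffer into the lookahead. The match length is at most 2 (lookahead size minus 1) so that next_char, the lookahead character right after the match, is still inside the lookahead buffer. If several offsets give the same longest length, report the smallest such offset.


Try each offset into the search buffer:
  offset=1 (pos 4, char 'f'): match length 1
  offset=2 (pos 3, char 'e'): match length 0
  offset=3 (pos 2, char 'b'): match length 0
  offset=4 (pos 1, char 'f'): match length 2
  offset=5 (pos 0, char 'f'): match length 1
Longest match has length 2 at offset 4.
next_char = character at position 5 + 2 = 7 -> 'b'

Best match: offset=4, length=2 (matching 'fb' starting at position 1)
LZ77 triple: (4, 2, 'b')


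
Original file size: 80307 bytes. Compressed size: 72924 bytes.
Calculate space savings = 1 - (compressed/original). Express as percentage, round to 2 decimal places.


ratio = compressed/original = 72924/80307 = 0.908065
savings = 1 - ratio = 1 - 0.908065 = 0.091935
as a percentage: 0.091935 * 100 = 9.19%

Space savings = 1 - 72924/80307 = 9.19%


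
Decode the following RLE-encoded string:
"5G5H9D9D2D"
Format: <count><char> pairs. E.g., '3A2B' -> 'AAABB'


Expanding each <count><char> pair:
  5G -> 'GGGGG'
  5H -> 'HHHHH'
  9D -> 'DDDDDDDDD'
  9D -> 'DDDDDDDDD'
  2D -> 'DD'

Decoded = GGGGGHHHHHDDDDDDDDDDDDDDDDDDDD


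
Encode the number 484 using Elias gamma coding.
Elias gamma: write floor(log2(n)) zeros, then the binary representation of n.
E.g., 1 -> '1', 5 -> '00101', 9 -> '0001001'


num_bits = floor(log2(484)) + 1 = 9
leading_zeros = num_bits - 1 = 8
binary(484) = 111100100

Elias gamma(484) = '00000000' + '111100100' = 00000000111100100 (17 bits)


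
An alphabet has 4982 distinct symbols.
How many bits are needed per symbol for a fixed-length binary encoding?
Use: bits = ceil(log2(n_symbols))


log2(4982) = 12.2825
Bracket: 2^12 = 4096 < 4982 <= 2^13 = 8192
So ceil(log2(4982)) = 13

bits = ceil(log2(4982)) = ceil(12.2825) = 13 bits


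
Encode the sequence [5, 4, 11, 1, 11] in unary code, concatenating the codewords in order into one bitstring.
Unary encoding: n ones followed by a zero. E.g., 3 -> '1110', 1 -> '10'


Encode each number as n ones followed by a terminating 0:
  5 -> 111110 (6 bits)
  4 -> 11110 (5 bits)
  11 -> 111111111110 (12 bits)
  1 -> 10 (2 bits)
  11 -> 111111111110 (12 bits)
Total length = 6 + 5 + 12 + 2 + 12 = 37 bits.

Unary([5, 4, 11, 1, 11]) = 1111101111011111111111010111111111110 (37 bits)


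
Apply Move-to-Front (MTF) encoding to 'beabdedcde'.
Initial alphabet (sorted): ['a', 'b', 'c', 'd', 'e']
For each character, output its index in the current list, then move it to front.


MTF encoding:
'b': index 1 in ['a', 'b', 'c', 'd', 'e'] -> ['b', 'a', 'c', 'd', 'e']
'e': index 4 in ['b', 'a', 'c', 'd', 'e'] -> ['e', 'b', 'a', 'c', 'd']
'a': index 2 in ['e', 'b', 'a', 'c', 'd'] -> ['a', 'e', 'b', 'c', 'd']
'b': index 2 in ['a', 'e', 'b', 'c', 'd'] -> ['b', 'a', 'e', 'c', 'd']
'd': index 4 in ['b', 'a', 'e', 'c', 'd'] -> ['d', 'b', 'a', 'e', 'c']
'e': index 3 in ['d', 'b', 'a', 'e', 'c'] -> ['e', 'd', 'b', 'a', 'c']
'd': index 1 in ['e', 'd', 'b', 'a', 'c'] -> ['d', 'e', 'b', 'a', 'c']
'c': index 4 in ['d', 'e', 'b', 'a', 'c'] -> ['c', 'd', 'e', 'b', 'a']
'd': index 1 in ['c', 'd', 'e', 'b', 'a'] -> ['d', 'c', 'e', 'b', 'a']
'e': index 2 in ['d', 'c', 'e', 'b', 'a'] -> ['e', 'd', 'c', 'b', 'a']


Output: [1, 4, 2, 2, 4, 3, 1, 4, 1, 2]


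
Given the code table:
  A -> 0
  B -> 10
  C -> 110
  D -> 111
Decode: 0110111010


Decoding:
0 -> A
110 -> C
111 -> D
0 -> A
10 -> B


Result: ACDAB


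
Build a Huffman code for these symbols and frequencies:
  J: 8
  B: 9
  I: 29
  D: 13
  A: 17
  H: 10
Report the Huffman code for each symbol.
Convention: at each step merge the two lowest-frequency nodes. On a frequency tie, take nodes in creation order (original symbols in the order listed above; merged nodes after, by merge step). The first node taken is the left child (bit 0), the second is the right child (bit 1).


Huffman tree construction:
Step 1: Merge J(8) + B(9) = 17
Step 2: Merge H(10) + D(13) = 23
Step 3: Merge A(17) + (J+B)(17) = 34
Step 4: Merge (H+D)(23) + I(29) = 52
Step 5: Merge (A+(J+B))(34) + ((H+D)+I)(52) = 86
Read each symbol's code off the tree from the root (left child = 0, right child = 1).

Codes:
  J: 010 (length 3)
  B: 011 (length 3)
  I: 11 (length 2)
  D: 101 (length 3)
  A: 00 (length 2)
  H: 100 (length 3)
Average code length: 212/86 = 2.4651 bits/symbol


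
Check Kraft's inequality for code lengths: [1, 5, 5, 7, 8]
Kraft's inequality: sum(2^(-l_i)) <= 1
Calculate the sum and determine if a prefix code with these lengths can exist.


Sum = 2^(-1) + 2^(-5) + 2^(-5) + 2^(-7) + 2^(-8)
    = 0.5 + 0.03125 + 0.03125 + 0.0078125 + 0.00390625
    = 147/256 = 0.57421875
Since 0.57421875 <= 1, Kraft's inequality IS satisfied.
A prefix code with these lengths CAN exist.

Kraft sum = 0.57421875. Satisfied.


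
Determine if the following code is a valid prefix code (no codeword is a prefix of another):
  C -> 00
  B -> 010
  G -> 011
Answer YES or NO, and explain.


Checking each pair (does one codeword prefix another?):
  C='00' vs B='010': no prefix
  C='00' vs G='011': no prefix
  B='010' vs C='00': no prefix
  B='010' vs G='011': no prefix
  G='011' vs C='00': no prefix
  G='011' vs B='010': no prefix
No violation found over all pairs.

YES -- this is a valid prefix code. No codeword is a prefix of any other codeword.


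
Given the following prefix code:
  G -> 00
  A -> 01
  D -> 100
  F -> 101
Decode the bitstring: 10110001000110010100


Decoding step by step:
Bits 101 -> F
Bits 100 -> D
Bits 01 -> A
Bits 00 -> G
Bits 01 -> A
Bits 100 -> D
Bits 101 -> F
Bits 00 -> G


Decoded message: FDAGADFG


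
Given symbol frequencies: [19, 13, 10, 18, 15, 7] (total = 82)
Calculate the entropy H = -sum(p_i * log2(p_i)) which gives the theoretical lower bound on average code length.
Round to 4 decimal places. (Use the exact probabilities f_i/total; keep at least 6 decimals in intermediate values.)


Per-symbol terms -p_i * log2(p_i) with p_i = f_i/82:
  p = 19/82 = 0.231707: log2(p) = -2.109624, -p*log2(p) = 0.488815
  p = 13/82 = 0.158537: log2(p) = -2.657112, -p*log2(p) = 0.421250
  p = 10/82 = 0.121951: log2(p) = -3.035624, -p*log2(p) = 0.370198
  p = 18/82 = 0.219512: log2(p) = -2.187627, -p*log2(p) = 0.480211
  p = 15/82 = 0.182927: log2(p) = -2.450661, -p*log2(p) = 0.448292
  p = 7/82 = 0.085366: log2(p) = -3.550197, -p*log2(p) = 0.303066
H = 0.488815 + 0.421250 + 0.370198 + 0.480211 + 0.448292 + 0.303066 = 2.511832

H = 2.5118 bits/symbol


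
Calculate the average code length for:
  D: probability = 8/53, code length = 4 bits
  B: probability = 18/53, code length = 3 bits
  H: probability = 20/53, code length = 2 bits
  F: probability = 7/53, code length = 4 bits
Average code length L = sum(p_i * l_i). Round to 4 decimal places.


Weighted contributions p_i * l_i:
  D: (8/53) * 4 = 32/53
  B: (18/53) * 3 = 54/53
  H: (20/53) * 2 = 40/53
  F: (7/53) * 4 = 28/53
Sum = (32 + 54 + 40 + 28)/53 = 154/53

L = 154/53 = 2.9057 bits/symbol


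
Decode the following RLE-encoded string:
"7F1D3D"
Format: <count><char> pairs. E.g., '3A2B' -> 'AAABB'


Expanding each <count><char> pair:
  7F -> 'FFFFFFF'
  1D -> 'D'
  3D -> 'DDD'

Decoded = FFFFFFFDDDD


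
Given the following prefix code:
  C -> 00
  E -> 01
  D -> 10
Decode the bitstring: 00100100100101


Decoding step by step:
Bits 00 -> C
Bits 10 -> D
Bits 01 -> E
Bits 00 -> C
Bits 10 -> D
Bits 01 -> E
Bits 01 -> E


Decoded message: CDECDEE


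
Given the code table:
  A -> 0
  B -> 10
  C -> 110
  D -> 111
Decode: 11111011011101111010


Decoding:
111 -> D
110 -> C
110 -> C
111 -> D
0 -> A
111 -> D
10 -> B
10 -> B


Result: DCCDADBB


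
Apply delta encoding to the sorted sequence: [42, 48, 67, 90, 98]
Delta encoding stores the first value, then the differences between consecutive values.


First value: 42
Deltas:
  48 - 42 = 6
  67 - 48 = 19
  90 - 67 = 23
  98 - 90 = 8


Delta encoded: [42, 6, 19, 23, 8]


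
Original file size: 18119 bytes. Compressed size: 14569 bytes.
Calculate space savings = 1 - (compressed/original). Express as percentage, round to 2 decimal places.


ratio = compressed/original = 14569/18119 = 0.804073
savings = 1 - ratio = 1 - 0.804073 = 0.195927
as a percentage: 0.195927 * 100 = 19.59%

Space savings = 1 - 14569/18119 = 19.59%


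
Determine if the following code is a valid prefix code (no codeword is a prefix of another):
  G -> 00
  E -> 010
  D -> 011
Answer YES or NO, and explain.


Checking each pair (does one codeword prefix another?):
  G='00' vs E='010': no prefix
  G='00' vs D='011': no prefix
  E='010' vs G='00': no prefix
  E='010' vs D='011': no prefix
  D='011' vs G='00': no prefix
  D='011' vs E='010': no prefix
No violation found over all pairs.

YES -- this is a valid prefix code. No codeword is a prefix of any other codeword.


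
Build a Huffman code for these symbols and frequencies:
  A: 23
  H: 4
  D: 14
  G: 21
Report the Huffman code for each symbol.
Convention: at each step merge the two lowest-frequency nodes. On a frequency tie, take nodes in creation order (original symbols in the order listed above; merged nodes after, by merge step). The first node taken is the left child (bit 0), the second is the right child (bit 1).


Huffman tree construction:
Step 1: Merge H(4) + D(14) = 18
Step 2: Merge (H+D)(18) + G(21) = 39
Step 3: Merge A(23) + ((H+D)+G)(39) = 62
Read each symbol's code off the tree from the root (left child = 0, right child = 1).

Codes:
  A: 0 (length 1)
  H: 100 (length 3)
  D: 101 (length 3)
  G: 11 (length 2)
Average code length: 119/62 = 1.9194 bits/symbol


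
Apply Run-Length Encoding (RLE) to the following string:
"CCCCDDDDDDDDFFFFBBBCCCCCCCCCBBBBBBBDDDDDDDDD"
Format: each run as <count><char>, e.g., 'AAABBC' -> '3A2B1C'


Scanning runs left to right:
  i=0: run of 'C' x 4 -> '4C'
  i=4: run of 'D' x 8 -> '8D'
  i=12: run of 'F' x 4 -> '4F'
  i=16: run of 'B' x 3 -> '3B'
  i=19: run of 'C' x 9 -> '9C'
  i=28: run of 'B' x 7 -> '7B'
  i=35: run of 'D' x 9 -> '9D'

RLE = 4C8D4F3B9C7B9D


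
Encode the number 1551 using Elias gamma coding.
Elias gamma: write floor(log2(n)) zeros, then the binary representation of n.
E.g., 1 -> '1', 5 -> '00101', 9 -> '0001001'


num_bits = floor(log2(1551)) + 1 = 11
leading_zeros = num_bits - 1 = 10
binary(1551) = 11000001111

Elias gamma(1551) = '0000000000' + '11000001111' = 000000000011000001111 (21 bits)


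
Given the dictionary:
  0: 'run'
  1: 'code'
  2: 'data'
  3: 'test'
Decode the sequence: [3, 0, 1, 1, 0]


Look up each index in the dictionary:
  3 -> 'test'
  0 -> 'run'
  1 -> 'code'
  1 -> 'code'
  0 -> 'run'

Decoded: "test run code code run"


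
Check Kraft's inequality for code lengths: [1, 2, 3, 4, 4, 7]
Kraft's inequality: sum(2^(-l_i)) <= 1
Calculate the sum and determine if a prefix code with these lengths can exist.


Sum = 2^(-1) + 2^(-2) + 2^(-3) + 2^(-4) + 2^(-4) + 2^(-7)
    = 0.5 + 0.25 + 0.125 + 0.0625 + 0.0625 + 0.0078125
    = 129/128 = 1.0078125
Since 1.0078125 > 1, Kraft's inequality is NOT satisfied.
A prefix code with these lengths CANNOT exist.

Kraft sum = 1.0078125. Not satisfied.


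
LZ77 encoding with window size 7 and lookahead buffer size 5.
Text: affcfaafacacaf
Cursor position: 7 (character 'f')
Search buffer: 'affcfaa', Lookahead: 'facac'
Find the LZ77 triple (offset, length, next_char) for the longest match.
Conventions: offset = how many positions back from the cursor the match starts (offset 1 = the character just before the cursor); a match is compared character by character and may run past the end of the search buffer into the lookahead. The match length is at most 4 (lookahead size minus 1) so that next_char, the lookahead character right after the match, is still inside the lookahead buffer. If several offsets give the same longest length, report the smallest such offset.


Try each offset into the search buffer:
  offset=1 (pos 6, char 'a'): match length 0
  offset=2 (pos 5, char 'a'): match length 0
  offset=3 (pos 4, char 'f'): match length 2
  offset=4 (pos 3, char 'c'): match length 0
  offset=5 (pos 2, char 'f'): match length 1
  offset=6 (pos 1, char 'f'): match length 1
  offset=7 (pos 0, char 'a'): match length 0
Longest match has length 2 at offset 3.
next_char = character at position 7 + 2 = 9 -> 'c'

Best match: offset=3, length=2 (matching 'fa' starting at position 4)
LZ77 triple: (3, 2, 'c')


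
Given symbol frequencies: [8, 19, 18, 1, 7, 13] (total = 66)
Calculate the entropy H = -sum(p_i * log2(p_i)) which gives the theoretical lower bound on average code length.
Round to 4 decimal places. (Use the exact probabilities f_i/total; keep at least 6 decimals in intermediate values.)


Per-symbol terms -p_i * log2(p_i) with p_i = f_i/66:
  p = 8/66 = 0.121212: log2(p) = -3.044394, -p*log2(p) = 0.369017
  p = 19/66 = 0.287879: log2(p) = -1.796467, -p*log2(p) = 0.517165
  p = 18/66 = 0.272727: log2(p) = -1.874469, -p*log2(p) = 0.511219
  p = 1/66 = 0.015152: log2(p) = -6.044394, -p*log2(p) = 0.091582
  p = 7/66 = 0.106061: log2(p) = -3.237039, -p*log2(p) = 0.343322
  p = 13/66 = 0.196970: log2(p) = -2.343954, -p*log2(p) = 0.461688
H = 0.369017 + 0.517165 + 0.511219 + 0.091582 + 0.343322 + 0.461688 = 2.293993

H = 2.294 bits/symbol


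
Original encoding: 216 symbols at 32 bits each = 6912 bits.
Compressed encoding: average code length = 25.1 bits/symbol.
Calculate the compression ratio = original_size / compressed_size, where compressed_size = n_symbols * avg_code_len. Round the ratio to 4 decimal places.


original_size = n_symbols * orig_bits = 216 * 32 = 6912 bits
compressed_size = n_symbols * avg_code_len = 216 * 25.1 = 5421.6 bits
ratio = original_size / compressed_size = 6912 / 5421.6 = 1.2749

Compression ratio = 1.2749


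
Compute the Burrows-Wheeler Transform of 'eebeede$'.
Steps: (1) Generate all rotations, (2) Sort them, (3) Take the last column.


Rotations (sorted):
  0: $eebeede -> last char: e
  1: beede$ee -> last char: e
  2: de$eebee -> last char: e
  3: e$eebeed -> last char: d
  4: ebeede$e -> last char: e
  5: ede$eebe -> last char: e
  6: eebeede$ -> last char: $
  7: eede$eeb -> last char: b


BWT = eeedee$b


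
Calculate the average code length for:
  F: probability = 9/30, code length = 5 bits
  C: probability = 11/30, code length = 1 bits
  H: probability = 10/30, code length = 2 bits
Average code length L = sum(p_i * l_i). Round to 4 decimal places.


Weighted contributions p_i * l_i:
  F: (9/30) * 5 = 45/30
  C: (11/30) * 1 = 11/30
  H: (10/30) * 2 = 20/30
Sum = (45 + 11 + 20)/30 = 76/30

L = 76/30 = 2.5333 bits/symbol


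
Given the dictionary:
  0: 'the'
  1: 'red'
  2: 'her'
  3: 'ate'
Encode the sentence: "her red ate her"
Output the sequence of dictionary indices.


Look up each word in the dictionary:
  'her' -> 2
  'red' -> 1
  'ate' -> 3
  'her' -> 2

Encoded: [2, 1, 3, 2]


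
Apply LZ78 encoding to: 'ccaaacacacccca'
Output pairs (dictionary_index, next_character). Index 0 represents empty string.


LZ78 encoding steps:
Dictionary: {0: ''}
Step 1: w='' (idx 0), next='c' -> output (0, 'c'), add 'c' as idx 1
Step 2: w='c' (idx 1), next='a' -> output (1, 'a'), add 'ca' as idx 2
Step 3: w='' (idx 0), next='a' -> output (0, 'a'), add 'a' as idx 3
Step 4: w='a' (idx 3), next='c' -> output (3, 'c'), add 'ac' as idx 4
Step 5: w='ac' (idx 4), next='a' -> output (4, 'a'), add 'aca' as idx 5
Step 6: w='c' (idx 1), next='c' -> output (1, 'c'), add 'cc' as idx 6
Step 7: w='cc' (idx 6), next='a' -> output (6, 'a'), add 'cca' as idx 7


Encoded: [(0, 'c'), (1, 'a'), (0, 'a'), (3, 'c'), (4, 'a'), (1, 'c'), (6, 'a')]


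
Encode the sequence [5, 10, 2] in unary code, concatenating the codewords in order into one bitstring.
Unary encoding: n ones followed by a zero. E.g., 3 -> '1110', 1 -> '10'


Encode each number as n ones followed by a terminating 0:
  5 -> 111110 (6 bits)
  10 -> 11111111110 (11 bits)
  2 -> 110 (3 bits)
Total length = 6 + 11 + 3 = 20 bits.

Unary([5, 10, 2]) = 11111011111111110110 (20 bits)


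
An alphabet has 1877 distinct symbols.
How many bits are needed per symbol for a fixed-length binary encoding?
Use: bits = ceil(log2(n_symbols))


log2(1877) = 10.8742
Bracket: 2^10 = 1024 < 1877 <= 2^11 = 2048
So ceil(log2(1877)) = 11

bits = ceil(log2(1877)) = ceil(10.8742) = 11 bits


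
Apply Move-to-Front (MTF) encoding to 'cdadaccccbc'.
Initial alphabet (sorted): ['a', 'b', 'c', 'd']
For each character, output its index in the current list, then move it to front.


MTF encoding:
'c': index 2 in ['a', 'b', 'c', 'd'] -> ['c', 'a', 'b', 'd']
'd': index 3 in ['c', 'a', 'b', 'd'] -> ['d', 'c', 'a', 'b']
'a': index 2 in ['d', 'c', 'a', 'b'] -> ['a', 'd', 'c', 'b']
'd': index 1 in ['a', 'd', 'c', 'b'] -> ['d', 'a', 'c', 'b']
'a': index 1 in ['d', 'a', 'c', 'b'] -> ['a', 'd', 'c', 'b']
'c': index 2 in ['a', 'd', 'c', 'b'] -> ['c', 'a', 'd', 'b']
'c': index 0 in ['c', 'a', 'd', 'b'] -> ['c', 'a', 'd', 'b']
'c': index 0 in ['c', 'a', 'd', 'b'] -> ['c', 'a', 'd', 'b']
'c': index 0 in ['c', 'a', 'd', 'b'] -> ['c', 'a', 'd', 'b']
'b': index 3 in ['c', 'a', 'd', 'b'] -> ['b', 'c', 'a', 'd']
'c': index 1 in ['b', 'c', 'a', 'd'] -> ['c', 'b', 'a', 'd']


Output: [2, 3, 2, 1, 1, 2, 0, 0, 0, 3, 1]
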